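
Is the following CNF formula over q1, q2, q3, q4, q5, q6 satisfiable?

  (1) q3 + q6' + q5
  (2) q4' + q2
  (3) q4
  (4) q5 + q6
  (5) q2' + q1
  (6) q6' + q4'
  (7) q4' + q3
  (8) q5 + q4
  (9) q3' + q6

Unsatisfiable

(q4) alone gives q4 = 1.
(q2) alone gives q2 = 1.
(q1) alone gives q1 = 1.
(q6') alone gives q6 = 0.
(q5) alone gives q5 = 1.
(q3) alone gives q3 = 1.
Now (q3') is unsatisfied and unit — conflict.
No assignment satisfies every clause.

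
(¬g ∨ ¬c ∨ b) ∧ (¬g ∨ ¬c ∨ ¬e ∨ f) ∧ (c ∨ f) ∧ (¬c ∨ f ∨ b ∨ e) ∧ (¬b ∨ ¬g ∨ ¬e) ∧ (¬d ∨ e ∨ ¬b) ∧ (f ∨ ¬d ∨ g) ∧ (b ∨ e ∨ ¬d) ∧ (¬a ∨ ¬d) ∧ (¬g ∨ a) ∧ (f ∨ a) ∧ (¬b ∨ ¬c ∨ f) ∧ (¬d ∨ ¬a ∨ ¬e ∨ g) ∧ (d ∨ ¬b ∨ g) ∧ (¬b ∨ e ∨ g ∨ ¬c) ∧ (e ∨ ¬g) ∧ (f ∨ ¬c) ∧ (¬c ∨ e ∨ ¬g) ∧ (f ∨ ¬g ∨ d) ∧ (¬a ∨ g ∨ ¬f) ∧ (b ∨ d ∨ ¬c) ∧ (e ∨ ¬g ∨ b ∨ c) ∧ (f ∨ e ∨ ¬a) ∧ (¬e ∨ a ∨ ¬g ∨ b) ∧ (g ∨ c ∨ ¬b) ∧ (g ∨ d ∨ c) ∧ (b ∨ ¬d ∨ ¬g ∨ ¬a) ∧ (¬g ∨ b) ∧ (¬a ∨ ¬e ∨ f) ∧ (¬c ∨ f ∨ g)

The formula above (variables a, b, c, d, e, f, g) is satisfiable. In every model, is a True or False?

Suppose a = True.
Unit clause (¬d) forces d = False.
Suppose c = True.
Unit clause (f) forces f = True.
Unit clause (g) forces g = True.
Unit clause (b) forces b = True.
Unit clause (¬e) forces e = False.
But (e) is also a unit clause — contradiction.
Undo c and try c = False.
Unit clause (f) forces f = True.
Unit clause (g) forces g = True.
Unit clause (e) forces e = True.
Unit clause (¬b) forces b = False.
But (b) is also a unit clause — contradiction.
Either choice for c ends in contradiction.
So every satisfying assignment has a = False.

False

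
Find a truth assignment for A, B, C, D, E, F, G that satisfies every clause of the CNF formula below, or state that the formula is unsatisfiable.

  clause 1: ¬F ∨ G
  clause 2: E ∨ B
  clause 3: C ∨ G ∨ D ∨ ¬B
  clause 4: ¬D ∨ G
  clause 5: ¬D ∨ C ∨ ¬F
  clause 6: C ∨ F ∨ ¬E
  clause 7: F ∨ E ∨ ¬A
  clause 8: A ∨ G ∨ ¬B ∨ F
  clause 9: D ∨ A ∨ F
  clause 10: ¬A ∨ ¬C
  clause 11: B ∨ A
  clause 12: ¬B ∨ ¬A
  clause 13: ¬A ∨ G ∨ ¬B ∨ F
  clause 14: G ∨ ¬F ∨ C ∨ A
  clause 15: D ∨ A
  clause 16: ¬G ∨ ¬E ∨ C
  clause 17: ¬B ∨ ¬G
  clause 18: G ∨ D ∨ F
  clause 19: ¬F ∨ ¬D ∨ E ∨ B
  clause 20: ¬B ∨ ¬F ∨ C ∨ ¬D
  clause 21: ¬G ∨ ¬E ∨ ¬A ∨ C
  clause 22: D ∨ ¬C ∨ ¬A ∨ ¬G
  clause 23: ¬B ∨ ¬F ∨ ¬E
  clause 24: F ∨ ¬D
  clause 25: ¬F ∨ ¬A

UNSATISFIABLE

Branch on F: set F = False.
(¬D) alone gives D = False.
(A) alone gives A = True.
(E) alone gives E = True.
(C) alone gives C = True.
Now (¬C) is unsatisfied and unit — conflict.
That branch fails; take F = True instead.
(G) alone gives G = True.
(¬B) alone gives B = False.
(E) alone gives E = True.
(A) alone gives A = True.
Now (¬A) is unsatisfied and unit — conflict.
Both values of F lead to a conflict.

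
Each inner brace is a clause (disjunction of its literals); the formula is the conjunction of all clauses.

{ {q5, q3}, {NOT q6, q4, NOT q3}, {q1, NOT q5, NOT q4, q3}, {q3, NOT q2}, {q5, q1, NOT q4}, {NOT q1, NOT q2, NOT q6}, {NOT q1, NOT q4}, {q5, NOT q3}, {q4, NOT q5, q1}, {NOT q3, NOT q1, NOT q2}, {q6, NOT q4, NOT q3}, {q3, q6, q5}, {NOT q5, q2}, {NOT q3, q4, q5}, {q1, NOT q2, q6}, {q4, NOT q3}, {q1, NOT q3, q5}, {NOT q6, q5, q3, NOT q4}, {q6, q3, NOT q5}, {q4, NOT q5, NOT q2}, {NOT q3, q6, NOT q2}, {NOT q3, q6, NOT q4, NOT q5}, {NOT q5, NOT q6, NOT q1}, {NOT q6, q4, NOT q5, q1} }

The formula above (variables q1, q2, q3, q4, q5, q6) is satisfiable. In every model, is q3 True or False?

True

Suppose q3 = false.
Unit clause (q5) forces q5 = true.
Unit clause (NOT q2) forces q2 = false.
Now (q2) is unsatisfied and unit — conflict.
So every satisfying assignment has q3 = True.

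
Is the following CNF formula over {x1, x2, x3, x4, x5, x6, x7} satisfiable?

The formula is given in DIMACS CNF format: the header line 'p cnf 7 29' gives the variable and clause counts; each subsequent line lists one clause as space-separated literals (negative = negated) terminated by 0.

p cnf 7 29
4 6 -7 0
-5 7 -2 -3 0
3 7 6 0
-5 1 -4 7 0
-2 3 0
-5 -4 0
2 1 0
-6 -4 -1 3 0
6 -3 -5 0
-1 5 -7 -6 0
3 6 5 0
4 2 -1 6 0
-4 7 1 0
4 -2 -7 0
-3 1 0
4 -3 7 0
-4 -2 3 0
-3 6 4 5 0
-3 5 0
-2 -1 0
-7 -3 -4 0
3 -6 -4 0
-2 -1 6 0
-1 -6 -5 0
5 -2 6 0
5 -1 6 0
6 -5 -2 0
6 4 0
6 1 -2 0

Suppose x2 = False.
(x1) alone gives x1 = True.
Suppose x5 = False.
(¬x3) alone gives x3 = False.
(x6) alone gives x6 = True.
(¬x4) alone gives x4 = False.
(¬x7) alone gives x7 = False.
This assignment satisfies each clause.
A satisfying assignment: x1 ↦ True; x2 ↦ False; x3 ↦ False; x4 ↦ False; x5 ↦ False; x6 ↦ True; x7 ↦ False.

Yes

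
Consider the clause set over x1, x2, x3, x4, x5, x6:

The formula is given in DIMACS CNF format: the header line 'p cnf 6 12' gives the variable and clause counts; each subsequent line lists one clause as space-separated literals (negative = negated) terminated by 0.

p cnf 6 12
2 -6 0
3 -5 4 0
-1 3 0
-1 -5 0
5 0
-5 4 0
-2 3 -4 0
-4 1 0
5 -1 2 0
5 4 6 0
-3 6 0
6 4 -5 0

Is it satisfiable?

Unit clause (x5) forces x5 = True.
Unit clause (¬x1) forces x1 = False.
Unit clause (x4) forces x4 = True.
Now (¬x4) is unsatisfied and unit — conflict.
No assignment satisfies every clause.

No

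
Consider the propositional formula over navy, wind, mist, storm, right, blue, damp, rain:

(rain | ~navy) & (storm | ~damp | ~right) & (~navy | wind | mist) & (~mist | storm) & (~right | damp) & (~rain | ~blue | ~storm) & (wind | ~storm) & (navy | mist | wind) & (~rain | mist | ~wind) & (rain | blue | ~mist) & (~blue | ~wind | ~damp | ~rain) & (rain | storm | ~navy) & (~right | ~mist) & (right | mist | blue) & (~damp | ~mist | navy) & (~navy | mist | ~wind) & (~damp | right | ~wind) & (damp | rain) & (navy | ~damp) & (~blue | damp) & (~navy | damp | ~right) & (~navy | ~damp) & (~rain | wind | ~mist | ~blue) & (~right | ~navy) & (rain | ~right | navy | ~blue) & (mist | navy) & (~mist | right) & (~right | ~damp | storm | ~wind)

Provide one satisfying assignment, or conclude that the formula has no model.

UNSATISFIABLE

Suppose rain = 1.
Suppose mist = 0.
(~wind) alone gives wind = 0.
(~navy) alone gives navy = 0.
Now (navy) is unsatisfied and unit — conflict.
That branch fails; take mist = 1 instead.
(storm) alone gives storm = 1.
(~blue) alone gives blue = 0.
(wind) alone gives wind = 1.
(~right) alone gives right = 0.
Now (right) is unsatisfied and unit — conflict.
Either choice for mist ends in contradiction.
That branch fails; take rain = 0 instead.
(~navy) alone gives navy = 0.
(damp) alone gives damp = 1.
Now (~damp) is unsatisfied and unit — conflict.
Either choice for rain ends in contradiction.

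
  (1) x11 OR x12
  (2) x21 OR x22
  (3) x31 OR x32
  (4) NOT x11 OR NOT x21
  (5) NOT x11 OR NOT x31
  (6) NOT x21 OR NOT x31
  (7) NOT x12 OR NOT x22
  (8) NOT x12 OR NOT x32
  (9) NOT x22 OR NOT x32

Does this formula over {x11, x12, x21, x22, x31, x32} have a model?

Try x11 = true.
Unit clause (NOT x21) forces x21 = false.
Unit clause (x22) forces x22 = true.
Unit clause (NOT x31) forces x31 = false.
Unit clause (x32) forces x32 = true.
Now (NOT x32) is unsatisfied and unit — conflict.
Backtrack on x11: now try x11 = false.
Unit clause (x12) forces x12 = true.
Unit clause (NOT x22) forces x22 = false.
Unit clause (x21) forces x21 = true.
Unit clause (NOT x31) forces x31 = false.
Unit clause (x32) forces x32 = true.
Now (NOT x32) is unsatisfied and unit — conflict.
Neither x11 = true nor x11 = false works.
No assignment satisfies every clause.

No, unsatisfiable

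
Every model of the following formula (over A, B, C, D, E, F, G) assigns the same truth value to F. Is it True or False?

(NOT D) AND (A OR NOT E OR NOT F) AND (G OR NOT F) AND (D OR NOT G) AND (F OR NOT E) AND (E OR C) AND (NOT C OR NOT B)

False

Suppose F = true.
(NOT D) alone gives D = false.
(G) alone gives G = true.
But (NOT G) is also a unit clause — contradiction.
So every satisfying assignment has F = False.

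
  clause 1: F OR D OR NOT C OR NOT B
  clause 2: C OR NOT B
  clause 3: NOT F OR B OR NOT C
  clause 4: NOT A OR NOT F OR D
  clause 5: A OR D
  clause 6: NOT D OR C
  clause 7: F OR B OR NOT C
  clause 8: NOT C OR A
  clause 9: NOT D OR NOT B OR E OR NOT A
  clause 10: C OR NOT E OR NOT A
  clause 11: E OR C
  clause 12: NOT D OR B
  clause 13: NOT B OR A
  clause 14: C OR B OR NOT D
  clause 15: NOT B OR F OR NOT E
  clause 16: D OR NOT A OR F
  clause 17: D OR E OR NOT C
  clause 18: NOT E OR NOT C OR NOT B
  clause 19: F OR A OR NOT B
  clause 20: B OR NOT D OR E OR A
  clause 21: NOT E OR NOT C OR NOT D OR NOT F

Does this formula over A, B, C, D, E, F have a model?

No

Branch on C: set C = true.
(A) alone gives A = true.
Branch on F: set F = false.
(B) alone gives B = true.
(D) alone gives D = true.
(E) alone gives E = true.
Now (NOT E) is unsatisfied and unit — conflict.
Backtrack on F: now try F = true.
(B) alone gives B = true.
(D) alone gives D = true.
(E) alone gives E = true.
Now (NOT E) is unsatisfied and unit — conflict.
Either choice for F ends in contradiction.
Backtrack on C: now try C = false.
(NOT B) alone gives B = false.
(NOT D) alone gives D = false.
(A) alone gives A = true.
(NOT F) alone gives F = false.
Now (F) is unsatisfied and unit — conflict.
Either choice for C ends in contradiction.
No assignment satisfies every clause.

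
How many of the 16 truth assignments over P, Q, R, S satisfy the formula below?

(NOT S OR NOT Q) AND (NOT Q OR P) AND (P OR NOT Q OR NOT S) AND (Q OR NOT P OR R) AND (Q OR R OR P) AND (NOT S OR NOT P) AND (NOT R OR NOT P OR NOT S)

5

There are 2^4 = 16 truth assignments over (P, Q, R, S).
Check each against the 7 clauses (columns in the order P, Q, R, S):
  F F F F  ✗ fails (Q OR R OR P)
  F F F T  ✗ fails (Q OR R OR P)
  F F T F  ✓ satisfies all
  F F T T  ✓ satisfies all
  F T F F  ✗ fails (NOT Q OR P)
  F T F T  ✗ fails (NOT S OR NOT Q)
  F T T F  ✗ fails (NOT Q OR P)
  F T T T  ✗ fails (NOT S OR NOT Q)
  T F F F  ✗ fails (Q OR NOT P OR R)
  T F F T  ✗ fails (Q OR NOT P OR R)
  T F T F  ✓ satisfies all
  T F T T  ✗ fails (NOT S OR NOT P)
  T T F F  ✓ satisfies all
  T T F T  ✗ fails (NOT S OR NOT Q)
  T T T F  ✓ satisfies all
  T T T T  ✗ fails (NOT S OR NOT Q)
5 of the 16 rows are models.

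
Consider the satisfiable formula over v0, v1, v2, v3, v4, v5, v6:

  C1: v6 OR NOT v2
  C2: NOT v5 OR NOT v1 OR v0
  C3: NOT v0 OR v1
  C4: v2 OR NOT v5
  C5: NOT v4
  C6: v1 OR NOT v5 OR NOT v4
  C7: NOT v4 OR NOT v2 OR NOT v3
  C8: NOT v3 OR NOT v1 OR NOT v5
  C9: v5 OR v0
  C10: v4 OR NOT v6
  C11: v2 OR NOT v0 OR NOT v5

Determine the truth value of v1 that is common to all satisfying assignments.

Suppose v1 = false.
Unit clause (NOT v0) forces v0 = false.
Unit clause (NOT v4) forces v4 = false.
Unit clause (v5) forces v5 = true.
Unit clause (v2) forces v2 = true.
Unit clause (v6) forces v6 = true.
That conflicts with the unit clause (NOT v6).
So every satisfying assignment has v1 = True.

True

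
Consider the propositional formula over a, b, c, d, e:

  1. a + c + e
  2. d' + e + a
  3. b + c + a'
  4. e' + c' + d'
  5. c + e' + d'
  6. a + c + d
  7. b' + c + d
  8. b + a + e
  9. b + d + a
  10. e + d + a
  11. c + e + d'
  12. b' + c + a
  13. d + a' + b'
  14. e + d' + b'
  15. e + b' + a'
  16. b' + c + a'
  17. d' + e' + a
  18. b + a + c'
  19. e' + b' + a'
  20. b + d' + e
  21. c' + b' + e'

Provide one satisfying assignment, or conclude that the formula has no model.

a ↦ 1,  b ↦ 0,  c ↦ 1,  d ↦ 0,  e ↦ 0

Case a = 1:
Case b = 0:
(c) alone gives c = 1.
Case e = 0:
(d') alone gives d = 0.
This assignment satisfies each clause.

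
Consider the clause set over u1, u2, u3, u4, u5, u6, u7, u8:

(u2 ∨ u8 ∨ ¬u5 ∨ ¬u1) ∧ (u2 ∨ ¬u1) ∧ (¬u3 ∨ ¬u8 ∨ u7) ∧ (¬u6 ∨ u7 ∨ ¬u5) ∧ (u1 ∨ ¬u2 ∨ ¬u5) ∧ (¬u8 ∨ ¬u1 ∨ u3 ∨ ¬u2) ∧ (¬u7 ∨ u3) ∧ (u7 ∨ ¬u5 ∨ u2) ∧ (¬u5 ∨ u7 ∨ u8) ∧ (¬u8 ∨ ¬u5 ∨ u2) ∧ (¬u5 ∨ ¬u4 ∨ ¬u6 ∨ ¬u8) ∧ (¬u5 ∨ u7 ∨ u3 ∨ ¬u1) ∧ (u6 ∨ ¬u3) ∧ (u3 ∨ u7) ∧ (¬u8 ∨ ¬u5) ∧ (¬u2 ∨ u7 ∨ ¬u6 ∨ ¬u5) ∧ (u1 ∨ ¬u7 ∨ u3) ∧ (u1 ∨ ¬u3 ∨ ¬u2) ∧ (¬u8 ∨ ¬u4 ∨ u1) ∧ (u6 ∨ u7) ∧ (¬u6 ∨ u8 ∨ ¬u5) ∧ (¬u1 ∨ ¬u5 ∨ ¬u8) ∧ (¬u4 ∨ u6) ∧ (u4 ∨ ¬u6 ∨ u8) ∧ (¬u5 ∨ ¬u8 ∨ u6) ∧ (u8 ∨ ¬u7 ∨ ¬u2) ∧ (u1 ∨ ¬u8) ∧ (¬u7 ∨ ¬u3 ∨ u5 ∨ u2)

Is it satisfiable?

Branch on u2: set u2 = True.
Branch on u1: set u1 = True.
Branch on u8: set u8 = False.
(¬u7) alone gives u7 = False.
(¬u5) alone gives u5 = False.
(u3) alone gives u3 = True.
(u6) alone gives u6 = True.
(u4) alone gives u4 = True.
Every clause now holds.
A satisfying assignment: u1 ↦ True,  u2 ↦ True,  u3 ↦ True,  u4 ↦ True,  u5 ↦ False,  u6 ↦ True,  u7 ↦ False,  u8 ↦ False.

Yes, satisfiable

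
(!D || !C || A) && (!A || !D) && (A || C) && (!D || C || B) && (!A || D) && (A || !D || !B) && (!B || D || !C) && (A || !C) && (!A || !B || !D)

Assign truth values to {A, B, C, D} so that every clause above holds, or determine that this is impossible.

Try A = false.
Unit clause (C) forces C = true.
That conflicts with the unit clause (!C).
So A must be the other value — set A = true.
Unit clause (!D) forces D = false.
That conflicts with the unit clause (D).
Either choice for A ends in contradiction.

UNSATISFIABLE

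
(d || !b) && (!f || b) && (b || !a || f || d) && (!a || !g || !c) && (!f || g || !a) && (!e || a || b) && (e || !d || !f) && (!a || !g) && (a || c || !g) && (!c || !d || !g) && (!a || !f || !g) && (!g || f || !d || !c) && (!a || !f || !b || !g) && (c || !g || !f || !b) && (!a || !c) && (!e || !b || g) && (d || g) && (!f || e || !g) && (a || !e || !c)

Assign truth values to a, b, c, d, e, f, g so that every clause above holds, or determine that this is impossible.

a=false,  b=false,  c=true,  d=true,  e=false,  f=false,  g=false

Case d = true:
Case f = false:
Case a = false:
Case e = false:
Case c = true:
Unit clause (!g) forces g = false.
Every clause is now satisfied; b is unconstrained.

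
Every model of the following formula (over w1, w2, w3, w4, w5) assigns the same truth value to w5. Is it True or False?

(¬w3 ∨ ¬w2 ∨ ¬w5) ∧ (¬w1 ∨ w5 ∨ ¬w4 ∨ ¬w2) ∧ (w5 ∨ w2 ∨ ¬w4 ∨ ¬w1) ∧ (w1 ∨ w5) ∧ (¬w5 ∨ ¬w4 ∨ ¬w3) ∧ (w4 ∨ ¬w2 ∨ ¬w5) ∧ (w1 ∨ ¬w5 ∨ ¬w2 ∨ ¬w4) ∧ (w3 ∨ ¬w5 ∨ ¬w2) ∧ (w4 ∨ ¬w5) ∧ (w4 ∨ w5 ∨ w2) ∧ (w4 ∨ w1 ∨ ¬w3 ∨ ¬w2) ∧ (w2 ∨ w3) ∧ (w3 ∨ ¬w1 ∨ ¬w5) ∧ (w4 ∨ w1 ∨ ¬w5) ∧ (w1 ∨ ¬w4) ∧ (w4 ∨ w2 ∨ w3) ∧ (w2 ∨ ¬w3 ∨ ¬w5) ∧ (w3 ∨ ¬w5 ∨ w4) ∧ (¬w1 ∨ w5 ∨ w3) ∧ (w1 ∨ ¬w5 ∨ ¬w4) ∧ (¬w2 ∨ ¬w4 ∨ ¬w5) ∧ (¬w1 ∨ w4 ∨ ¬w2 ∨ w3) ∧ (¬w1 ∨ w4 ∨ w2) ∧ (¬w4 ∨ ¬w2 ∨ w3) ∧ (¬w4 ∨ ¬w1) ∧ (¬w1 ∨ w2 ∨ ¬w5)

False

Suppose w5 = True.
(w4) alone gives w4 = True.
(¬w3) alone gives w3 = False.
(¬w2) alone gives w2 = False.
But (w2) is also a unit clause — contradiction.
So every satisfying assignment has w5 = False.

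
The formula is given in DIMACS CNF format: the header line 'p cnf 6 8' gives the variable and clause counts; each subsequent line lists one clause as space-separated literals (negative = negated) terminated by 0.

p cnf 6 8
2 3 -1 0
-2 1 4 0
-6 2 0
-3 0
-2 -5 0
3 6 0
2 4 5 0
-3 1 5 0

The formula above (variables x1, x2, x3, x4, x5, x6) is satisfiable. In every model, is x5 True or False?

Suppose x5 = True.
Unit clause (¬x3) forces x3 = False.
Unit clause (¬x2) forces x2 = False.
Unit clause (¬x1) forces x1 = False.
Unit clause (¬x6) forces x6 = False.
That conflicts with the unit clause (x6).
So every satisfying assignment has x5 = False.

False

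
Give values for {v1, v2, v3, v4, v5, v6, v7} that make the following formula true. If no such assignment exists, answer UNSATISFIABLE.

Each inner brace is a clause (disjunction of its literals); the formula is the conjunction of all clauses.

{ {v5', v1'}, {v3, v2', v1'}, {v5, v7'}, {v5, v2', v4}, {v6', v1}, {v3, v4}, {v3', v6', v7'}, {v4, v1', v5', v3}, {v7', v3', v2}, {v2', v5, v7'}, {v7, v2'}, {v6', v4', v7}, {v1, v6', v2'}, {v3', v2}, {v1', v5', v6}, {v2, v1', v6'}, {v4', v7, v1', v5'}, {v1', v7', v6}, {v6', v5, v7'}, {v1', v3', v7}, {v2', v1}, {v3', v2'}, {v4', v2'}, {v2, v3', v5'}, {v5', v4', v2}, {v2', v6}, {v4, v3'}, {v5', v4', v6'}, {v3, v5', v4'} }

v1 ↦ 1; v2 ↦ 0; v3 ↦ 0; v4 ↦ 1; v5 ↦ 0; v6 ↦ 0; v7 ↦ 0

Suppose v5 = 0.
From the singleton clause (v7'), v7 = 0.
From the singleton clause (v2'), v2 = 0.
From the singleton clause (v3'), v3 = 0.
From the singleton clause (v4), v4 = 1.
From the singleton clause (v6'), v6 = 0.
Every clause is now satisfied; v1 is unconstrained.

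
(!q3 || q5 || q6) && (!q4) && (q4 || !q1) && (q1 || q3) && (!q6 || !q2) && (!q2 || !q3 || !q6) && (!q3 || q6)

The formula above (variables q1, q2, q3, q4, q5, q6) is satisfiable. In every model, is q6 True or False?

True

Suppose q6 = false.
From the singleton clause (!q4), q4 = false.
From the singleton clause (!q1), q1 = false.
From the singleton clause (q3), q3 = true.
Now (!q3) is unsatisfied and unit — conflict.
So every satisfying assignment has q6 = True.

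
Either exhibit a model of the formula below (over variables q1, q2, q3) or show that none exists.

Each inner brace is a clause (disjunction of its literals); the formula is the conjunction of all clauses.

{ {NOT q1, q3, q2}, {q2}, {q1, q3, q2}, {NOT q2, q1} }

The clause (q2) is unit, so q2 = true.
The clause (q1) is unit, so q1 = true.
No clause remains; q3 is free.

q1: true; q2: true; q3: true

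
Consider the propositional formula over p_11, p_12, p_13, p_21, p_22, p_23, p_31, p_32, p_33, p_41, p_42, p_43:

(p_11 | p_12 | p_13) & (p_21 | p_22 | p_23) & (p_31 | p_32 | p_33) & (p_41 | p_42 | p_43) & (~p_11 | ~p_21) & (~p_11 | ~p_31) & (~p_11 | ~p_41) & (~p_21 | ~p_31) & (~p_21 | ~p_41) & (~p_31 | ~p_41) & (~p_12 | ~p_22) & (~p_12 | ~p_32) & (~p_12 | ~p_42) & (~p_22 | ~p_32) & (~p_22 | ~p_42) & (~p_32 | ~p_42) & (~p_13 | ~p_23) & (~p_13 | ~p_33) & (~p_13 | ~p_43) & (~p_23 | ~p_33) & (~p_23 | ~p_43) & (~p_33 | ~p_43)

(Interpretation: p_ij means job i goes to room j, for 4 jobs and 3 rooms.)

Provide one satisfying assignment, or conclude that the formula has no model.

UNSATISFIABLE

Suppose p_11 = 0.
Suppose p_12 = 1.
Unit clause (~p_22) forces p_22 = 0.
Unit clause (~p_32) forces p_32 = 0.
Unit clause (~p_42) forces p_42 = 0.
Suppose p_21 = 1.
Unit clause (~p_31) forces p_31 = 0.
Unit clause (p_33) forces p_33 = 1.
Unit clause (~p_41) forces p_41 = 0.
Unit clause (p_43) forces p_43 = 1.
Now (~p_43) is unsatisfied and unit — conflict.
Backtrack on p_21: now try p_21 = 0.
Unit clause (p_23) forces p_23 = 1.
Unit clause (~p_13) forces p_13 = 0.
Unit clause (~p_33) forces p_33 = 0.
Unit clause (p_31) forces p_31 = 1.
Unit clause (~p_41) forces p_41 = 0.
Unit clause (p_43) forces p_43 = 1.
Now (~p_43) is unsatisfied and unit — conflict.
Neither p_21 = 1 nor p_21 = 0 works.
Backtrack on p_12: now try p_12 = 0.
Unit clause (p_13) forces p_13 = 1.
Unit clause (~p_23) forces p_23 = 0.
Unit clause (~p_33) forces p_33 = 0.
Unit clause (~p_43) forces p_43 = 0.
Suppose p_21 = 1.
Unit clause (~p_31) forces p_31 = 0.
Unit clause (p_32) forces p_32 = 1.
Unit clause (~p_41) forces p_41 = 0.
Unit clause (p_42) forces p_42 = 1.
Now (~p_42) is unsatisfied and unit — conflict.
Backtrack on p_21: now try p_21 = 0.
Unit clause (p_22) forces p_22 = 1.
Unit clause (~p_32) forces p_32 = 0.
Unit clause (p_31) forces p_31 = 1.
Unit clause (~p_41) forces p_41 = 0.
Unit clause (p_42) forces p_42 = 1.
Now (~p_42) is unsatisfied and unit — conflict.
Neither p_21 = 1 nor p_21 = 0 works.
Neither p_12 = 1 nor p_12 = 0 works.
Backtrack on p_11: now try p_11 = 1.
Unit clause (~p_21) forces p_21 = 0.
Unit clause (~p_31) forces p_31 = 0.
Unit clause (~p_41) forces p_41 = 0.
Suppose p_22 = 1.
Unit clause (~p_12) forces p_12 = 0.
Unit clause (~p_32) forces p_32 = 0.
Unit clause (p_33) forces p_33 = 1.
Unit clause (~p_42) forces p_42 = 0.
Unit clause (p_43) forces p_43 = 1.
Now (~p_43) is unsatisfied and unit — conflict.
Backtrack on p_22: now try p_22 = 0.
Unit clause (p_23) forces p_23 = 1.
Unit clause (~p_13) forces p_13 = 0.
Unit clause (~p_33) forces p_33 = 0.
Unit clause (p_32) forces p_32 = 1.
Unit clause (~p_12) forces p_12 = 0.
Unit clause (~p_42) forces p_42 = 0.
Unit clause (p_43) forces p_43 = 1.
Now (~p_43) is unsatisfied and unit — conflict.
Neither p_22 = 1 nor p_22 = 0 works.
Neither p_11 = 1 nor p_11 = 0 works.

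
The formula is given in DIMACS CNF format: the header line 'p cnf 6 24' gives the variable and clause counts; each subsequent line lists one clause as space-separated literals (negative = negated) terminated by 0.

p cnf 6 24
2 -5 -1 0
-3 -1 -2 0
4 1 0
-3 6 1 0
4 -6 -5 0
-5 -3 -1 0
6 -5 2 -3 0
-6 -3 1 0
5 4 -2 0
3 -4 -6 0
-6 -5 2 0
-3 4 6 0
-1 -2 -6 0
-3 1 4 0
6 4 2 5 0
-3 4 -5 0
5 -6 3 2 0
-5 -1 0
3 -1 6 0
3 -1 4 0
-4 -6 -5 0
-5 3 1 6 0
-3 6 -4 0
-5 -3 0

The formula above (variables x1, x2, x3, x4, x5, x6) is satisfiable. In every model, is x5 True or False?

Suppose x5 = True.
(¬x1) alone gives x1 = False.
(x4) alone gives x4 = True.
(¬x6) alone gives x6 = False.
(¬x3) alone gives x3 = False.
That conflicts with the unit clause (x3).
So every satisfying assignment has x5 = False.

False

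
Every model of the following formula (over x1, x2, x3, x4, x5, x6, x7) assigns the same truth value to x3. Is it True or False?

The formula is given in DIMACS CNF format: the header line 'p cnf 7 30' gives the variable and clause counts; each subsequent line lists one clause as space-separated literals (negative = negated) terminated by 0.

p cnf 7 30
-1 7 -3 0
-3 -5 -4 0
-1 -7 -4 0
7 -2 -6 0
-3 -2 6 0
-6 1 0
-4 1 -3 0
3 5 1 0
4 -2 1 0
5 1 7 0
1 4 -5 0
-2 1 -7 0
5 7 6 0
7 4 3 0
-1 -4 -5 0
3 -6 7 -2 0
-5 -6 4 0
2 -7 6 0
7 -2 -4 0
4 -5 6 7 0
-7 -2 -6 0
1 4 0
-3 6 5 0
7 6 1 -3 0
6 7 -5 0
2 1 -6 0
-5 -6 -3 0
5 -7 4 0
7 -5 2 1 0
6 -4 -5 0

False

Suppose x3 = True.
Case x1 = False:
The clause (¬x6) is unit, so x6 = False.
The clause (¬x2) is unit, so x2 = False.
The clause (¬x4) is unit, so x4 = False.
But (x4) is also a unit clause — contradiction.
So x1 must be the other value — set x1 = True.
The clause (x7) is unit, so x7 = True.
The clause (¬x4) is unit, so x4 = False.
The clause (x5) is unit, so x5 = True.
The clause (¬x6) is unit, so x6 = False.
The clause (¬x2) is unit, so x2 = False.
But (x2) is also a unit clause — contradiction.
Either choice for x1 ends in contradiction.
So every satisfying assignment has x3 = False.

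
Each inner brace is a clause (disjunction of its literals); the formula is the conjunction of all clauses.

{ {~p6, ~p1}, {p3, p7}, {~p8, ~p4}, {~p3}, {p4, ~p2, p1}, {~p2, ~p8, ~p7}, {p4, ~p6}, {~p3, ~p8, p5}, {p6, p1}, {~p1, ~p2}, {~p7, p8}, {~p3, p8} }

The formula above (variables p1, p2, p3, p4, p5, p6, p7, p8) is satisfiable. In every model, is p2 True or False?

Suppose p2 = 1.
From the singleton clause (~p3), p3 = 0.
From the singleton clause (p7), p7 = 1.
From the singleton clause (~p8), p8 = 0.
Now (p8) is unsatisfied and unit — conflict.
So every satisfying assignment has p2 = False.

False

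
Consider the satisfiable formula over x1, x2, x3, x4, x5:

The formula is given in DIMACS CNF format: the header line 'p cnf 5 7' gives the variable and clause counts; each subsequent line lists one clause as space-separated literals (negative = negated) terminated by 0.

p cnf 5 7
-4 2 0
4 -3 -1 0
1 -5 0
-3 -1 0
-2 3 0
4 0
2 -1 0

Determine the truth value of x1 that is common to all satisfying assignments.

False

Suppose x1 = True.
From the singleton clause (¬x3), x3 = False.
From the singleton clause (¬x2), x2 = False.
Now (x2) is unsatisfied and unit — conflict.
So every satisfying assignment has x1 = False.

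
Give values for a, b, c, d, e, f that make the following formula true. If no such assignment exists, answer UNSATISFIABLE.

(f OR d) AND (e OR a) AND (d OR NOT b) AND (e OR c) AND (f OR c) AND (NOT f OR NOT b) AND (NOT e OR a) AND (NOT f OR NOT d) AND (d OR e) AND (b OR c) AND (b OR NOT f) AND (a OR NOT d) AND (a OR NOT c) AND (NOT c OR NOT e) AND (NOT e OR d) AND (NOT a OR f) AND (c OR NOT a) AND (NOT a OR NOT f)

UNSATISFIABLE

Try f = true.
(NOT b) alone gives b = false.
But (b) is also a unit clause — contradiction.
That branch fails; take f = false instead.
(d) alone gives d = true.
(c) alone gives c = true.
(a) alone gives a = true.
But (NOT a) is also a unit clause — contradiction.
Neither f = true nor f = false works.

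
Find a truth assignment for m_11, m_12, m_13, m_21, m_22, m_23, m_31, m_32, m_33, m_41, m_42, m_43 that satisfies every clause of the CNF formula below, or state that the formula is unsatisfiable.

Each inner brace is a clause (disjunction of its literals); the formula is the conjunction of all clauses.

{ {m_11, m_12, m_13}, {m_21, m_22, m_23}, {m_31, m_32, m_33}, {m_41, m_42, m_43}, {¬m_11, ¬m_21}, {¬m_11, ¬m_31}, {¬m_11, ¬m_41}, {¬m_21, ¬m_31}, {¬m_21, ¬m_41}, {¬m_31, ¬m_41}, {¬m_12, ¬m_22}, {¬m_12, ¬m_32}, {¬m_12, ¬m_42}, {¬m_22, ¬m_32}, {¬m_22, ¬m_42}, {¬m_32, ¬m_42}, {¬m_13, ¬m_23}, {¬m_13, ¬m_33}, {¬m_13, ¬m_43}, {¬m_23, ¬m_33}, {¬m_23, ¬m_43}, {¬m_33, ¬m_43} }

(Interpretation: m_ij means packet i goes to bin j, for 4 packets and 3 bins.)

UNSATISFIABLE

Suppose m_11 = False.
Suppose m_12 = True.
The clause (¬m_22) is unit, so m_22 = False.
The clause (¬m_32) is unit, so m_32 = False.
The clause (¬m_42) is unit, so m_42 = False.
Suppose m_21 = True.
The clause (¬m_31) is unit, so m_31 = False.
The clause (m_33) is unit, so m_33 = True.
The clause (¬m_41) is unit, so m_41 = False.
The clause (m_43) is unit, so m_43 = True.
But (¬m_43) is also a unit clause — contradiction.
Backtrack on m_21: now try m_21 = False.
The clause (m_23) is unit, so m_23 = True.
The clause (¬m_13) is unit, so m_13 = False.
The clause (¬m_33) is unit, so m_33 = False.
The clause (m_31) is unit, so m_31 = True.
The clause (¬m_41) is unit, so m_41 = False.
The clause (m_43) is unit, so m_43 = True.
But (¬m_43) is also a unit clause — contradiction.
Neither m_21 = True nor m_21 = False works.
Backtrack on m_12: now try m_12 = False.
The clause (m_13) is unit, so m_13 = True.
The clause (¬m_23) is unit, so m_23 = False.
The clause (¬m_33) is unit, so m_33 = False.
The clause (¬m_43) is unit, so m_43 = False.
Suppose m_21 = True.
The clause (¬m_31) is unit, so m_31 = False.
The clause (m_32) is unit, so m_32 = True.
The clause (¬m_41) is unit, so m_41 = False.
The clause (m_42) is unit, so m_42 = True.
But (¬m_42) is also a unit clause — contradiction.
Backtrack on m_21: now try m_21 = False.
The clause (m_22) is unit, so m_22 = True.
The clause (¬m_32) is unit, so m_32 = False.
The clause (m_31) is unit, so m_31 = True.
The clause (¬m_41) is unit, so m_41 = False.
The clause (m_42) is unit, so m_42 = True.
But (¬m_42) is also a unit clause — contradiction.
Neither m_21 = True nor m_21 = False works.
Neither m_12 = True nor m_12 = False works.
Backtrack on m_11: now try m_11 = True.
The clause (¬m_21) is unit, so m_21 = False.
The clause (¬m_31) is unit, so m_31 = False.
The clause (¬m_41) is unit, so m_41 = False.
Suppose m_22 = True.
The clause (¬m_12) is unit, so m_12 = False.
The clause (¬m_32) is unit, so m_32 = False.
The clause (m_33) is unit, so m_33 = True.
The clause (¬m_42) is unit, so m_42 = False.
The clause (m_43) is unit, so m_43 = True.
But (¬m_43) is also a unit clause — contradiction.
Backtrack on m_22: now try m_22 = False.
The clause (m_23) is unit, so m_23 = True.
The clause (¬m_13) is unit, so m_13 = False.
The clause (¬m_33) is unit, so m_33 = False.
The clause (m_32) is unit, so m_32 = True.
The clause (¬m_12) is unit, so m_12 = False.
The clause (¬m_42) is unit, so m_42 = False.
The clause (m_43) is unit, so m_43 = True.
But (¬m_43) is also a unit clause — contradiction.
Neither m_22 = True nor m_22 = False works.
Neither m_11 = True nor m_11 = False works.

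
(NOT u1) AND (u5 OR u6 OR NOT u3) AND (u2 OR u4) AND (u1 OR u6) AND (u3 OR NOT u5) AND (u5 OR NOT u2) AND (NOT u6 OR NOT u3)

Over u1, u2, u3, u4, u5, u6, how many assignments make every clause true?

There are 2^6 = 64 truth assignments over (u1, u2, u3, u4, u5, u6).
Split on u2. With u2 = true, the clauses containing u2 are satisfied and NOT u2 drops from the rest; 0 of the 2^5 = 32 assignments to the other variables satisfy what remains.
With u2 = false, by the same count on the reduced clause set, 1 assignment works.
(One model: u1=F, u2=F, u3=F, u4=T, u5=F, u6=T.)
Total: 0 + 1 = 1.

1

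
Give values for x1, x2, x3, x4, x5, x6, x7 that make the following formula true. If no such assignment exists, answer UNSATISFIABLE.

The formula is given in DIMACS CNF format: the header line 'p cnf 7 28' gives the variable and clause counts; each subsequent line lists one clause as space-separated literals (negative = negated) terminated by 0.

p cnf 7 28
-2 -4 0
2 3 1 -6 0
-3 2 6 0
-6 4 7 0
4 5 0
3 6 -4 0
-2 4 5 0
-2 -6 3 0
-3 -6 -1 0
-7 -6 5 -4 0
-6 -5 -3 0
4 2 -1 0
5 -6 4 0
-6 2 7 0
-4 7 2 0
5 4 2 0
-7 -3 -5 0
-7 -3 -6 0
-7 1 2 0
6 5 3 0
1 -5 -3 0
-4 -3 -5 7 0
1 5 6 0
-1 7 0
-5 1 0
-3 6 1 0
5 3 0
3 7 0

x1=True,  x2=False,  x3=False,  x4=True,  x5=True,  x6=True,  x7=True

Suppose x2 = False.
Suppose x3 = False.
The clause (x5) is unit, so x5 = True.
The clause (x1) is unit, so x1 = True.
The clause (x4) is unit, so x4 = True.
The clause (x6) is unit, so x6 = True.
The clause (x7) is unit, so x7 = True.
Every clause now holds.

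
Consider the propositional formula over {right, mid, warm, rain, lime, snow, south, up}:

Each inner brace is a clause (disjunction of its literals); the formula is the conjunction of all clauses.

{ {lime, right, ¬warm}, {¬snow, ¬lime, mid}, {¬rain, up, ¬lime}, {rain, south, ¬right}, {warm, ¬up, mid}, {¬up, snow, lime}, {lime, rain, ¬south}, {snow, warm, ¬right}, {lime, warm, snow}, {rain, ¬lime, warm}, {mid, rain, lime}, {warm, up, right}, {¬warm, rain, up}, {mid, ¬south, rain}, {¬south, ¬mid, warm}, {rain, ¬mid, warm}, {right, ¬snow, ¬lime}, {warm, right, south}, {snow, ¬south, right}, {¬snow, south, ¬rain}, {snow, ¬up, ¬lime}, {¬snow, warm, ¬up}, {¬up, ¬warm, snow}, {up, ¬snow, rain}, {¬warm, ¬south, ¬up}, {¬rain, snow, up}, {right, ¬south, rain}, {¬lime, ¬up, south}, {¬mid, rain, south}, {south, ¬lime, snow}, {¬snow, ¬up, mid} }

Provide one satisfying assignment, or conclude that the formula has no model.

right ↦ True; mid ↦ False; warm ↦ False; rain ↦ True; lime ↦ False; snow ↦ True; south ↦ True; up ↦ False

Try lime = False.
Try right = True.
Try rain = True.
Try up = False.
(snow) alone gives snow = True.
(south) alone gives south = True.
Try mid = False.
All clauses hold; warm can take either value.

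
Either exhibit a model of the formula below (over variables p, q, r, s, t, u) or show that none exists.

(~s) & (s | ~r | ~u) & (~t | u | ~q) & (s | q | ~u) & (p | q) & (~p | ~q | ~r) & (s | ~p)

(~s) alone gives s = 0.
(~p) alone gives p = 0.
(q) alone gives q = 1.
Case r = 1:
(~u) alone gives u = 0.
(~t) alone gives t = 0.
This assignment satisfies each clause.

p ↦ 0,  q ↦ 1,  r ↦ 1,  s ↦ 0,  t ↦ 0,  u ↦ 0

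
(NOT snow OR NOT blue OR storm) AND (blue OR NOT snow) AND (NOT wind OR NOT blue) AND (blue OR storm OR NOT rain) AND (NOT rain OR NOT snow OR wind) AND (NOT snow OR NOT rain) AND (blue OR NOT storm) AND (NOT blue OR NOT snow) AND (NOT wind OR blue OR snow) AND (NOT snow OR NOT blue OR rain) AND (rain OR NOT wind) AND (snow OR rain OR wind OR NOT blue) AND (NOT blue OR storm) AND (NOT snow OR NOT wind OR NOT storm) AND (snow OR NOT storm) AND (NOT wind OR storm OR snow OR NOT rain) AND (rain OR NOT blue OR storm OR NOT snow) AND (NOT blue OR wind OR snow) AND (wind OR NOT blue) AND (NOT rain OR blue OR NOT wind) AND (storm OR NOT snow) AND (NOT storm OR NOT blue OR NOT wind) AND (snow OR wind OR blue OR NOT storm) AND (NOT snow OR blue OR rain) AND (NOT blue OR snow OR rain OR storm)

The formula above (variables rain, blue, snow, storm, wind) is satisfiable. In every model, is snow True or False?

Suppose snow = true.
From the singleton clause (blue), blue = true.
But (NOT blue) is also a unit clause — contradiction.
So every satisfying assignment has snow = False.

False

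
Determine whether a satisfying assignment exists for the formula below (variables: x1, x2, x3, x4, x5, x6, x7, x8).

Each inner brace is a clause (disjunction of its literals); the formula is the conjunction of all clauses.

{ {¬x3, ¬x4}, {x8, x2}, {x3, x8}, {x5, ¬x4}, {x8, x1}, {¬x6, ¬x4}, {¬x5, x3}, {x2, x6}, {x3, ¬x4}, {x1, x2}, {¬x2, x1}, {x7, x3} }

Case x3 = False:
(x8) alone gives x8 = True.
(¬x5) alone gives x5 = False.
(¬x4) alone gives x4 = False.
(x7) alone gives x7 = True.
Case x2 = True:
(x1) alone gives x1 = True.
All clauses hold; x6 can take either value.
A satisfying assignment: x1=True; x2=True; x3=False; x4=False; x5=False; x6=True; x7=True; x8=True.

Yes, satisfiable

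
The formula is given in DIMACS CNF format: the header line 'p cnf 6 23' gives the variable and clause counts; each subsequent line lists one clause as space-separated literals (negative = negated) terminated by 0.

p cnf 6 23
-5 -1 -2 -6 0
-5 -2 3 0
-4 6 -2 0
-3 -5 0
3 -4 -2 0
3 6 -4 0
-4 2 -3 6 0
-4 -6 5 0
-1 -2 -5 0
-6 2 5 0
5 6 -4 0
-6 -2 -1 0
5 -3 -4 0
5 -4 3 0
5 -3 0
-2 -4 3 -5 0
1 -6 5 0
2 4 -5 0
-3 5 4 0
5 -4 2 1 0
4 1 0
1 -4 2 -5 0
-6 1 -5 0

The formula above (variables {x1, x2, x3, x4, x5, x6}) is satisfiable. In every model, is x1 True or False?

True

Suppose x1 = False.
The clause (x4) is unit, so x4 = True.
Suppose x6 = True.
The clause (x5) is unit, so x5 = True.
But (¬x5) is also a unit clause — contradiction.
That branch fails; take x6 = False instead.
The clause (¬x2) is unit, so x2 = False.
The clause (x3) is unit, so x3 = True.
But (¬x3) is also a unit clause — contradiction.
Neither x6 = True nor x6 = False works.
So every satisfying assignment has x1 = True.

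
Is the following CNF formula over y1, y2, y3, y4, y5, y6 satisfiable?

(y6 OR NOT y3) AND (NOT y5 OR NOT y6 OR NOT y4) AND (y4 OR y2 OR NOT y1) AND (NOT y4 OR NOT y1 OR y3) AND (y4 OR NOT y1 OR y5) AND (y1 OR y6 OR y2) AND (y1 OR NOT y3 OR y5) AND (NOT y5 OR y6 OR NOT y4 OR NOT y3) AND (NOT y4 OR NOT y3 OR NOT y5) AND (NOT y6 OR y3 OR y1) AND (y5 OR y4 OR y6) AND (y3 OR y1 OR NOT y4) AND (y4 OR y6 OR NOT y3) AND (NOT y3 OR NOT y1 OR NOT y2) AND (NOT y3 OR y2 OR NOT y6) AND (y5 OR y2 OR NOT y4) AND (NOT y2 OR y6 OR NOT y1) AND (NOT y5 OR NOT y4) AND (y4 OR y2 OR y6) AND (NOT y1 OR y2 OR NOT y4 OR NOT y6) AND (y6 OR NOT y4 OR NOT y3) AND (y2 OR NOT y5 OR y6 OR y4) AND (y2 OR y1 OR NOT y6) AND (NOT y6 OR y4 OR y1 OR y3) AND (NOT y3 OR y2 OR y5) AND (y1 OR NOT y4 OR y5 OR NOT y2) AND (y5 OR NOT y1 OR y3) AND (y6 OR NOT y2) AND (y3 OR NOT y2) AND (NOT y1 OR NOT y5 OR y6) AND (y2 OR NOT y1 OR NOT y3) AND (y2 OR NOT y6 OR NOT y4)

Branch on y6: set y6 = true.
Branch on y5: set y5 = true.
The clause (NOT y4) is unit, so y4 = false.
Branch on y2: set y2 = true.
The clause (y3) is unit, so y3 = true.
The clause (NOT y1) is unit, so y1 = false.
Every clause now holds.
A satisfying assignment: y1 ↦ false; y2 ↦ true; y3 ↦ true; y4 ↦ false; y5 ↦ true; y6 ↦ true.

Satisfiable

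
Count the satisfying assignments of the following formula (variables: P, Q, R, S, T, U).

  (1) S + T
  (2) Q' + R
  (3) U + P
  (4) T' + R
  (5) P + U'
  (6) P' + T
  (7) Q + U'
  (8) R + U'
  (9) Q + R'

There are 2^6 = 64 truth assignments over (P, Q, R, S, T, U).
Split on Q. With Q = 1, the clauses containing Q are satisfied and Q' drops from the rest; 4 of the 2^5 = 32 assignments to the other variables satisfy what remains.
With Q = 0, by the same count on the reduced clause set, 0 assignments work.
(One model: P=T, Q=T, R=T, S=F, T=T, U=F.)
Total: 4 + 0 = 4.

4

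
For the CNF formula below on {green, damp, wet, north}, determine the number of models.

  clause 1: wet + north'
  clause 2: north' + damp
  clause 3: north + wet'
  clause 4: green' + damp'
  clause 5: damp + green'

3

There are 2^4 = 16 truth assignments over (green, damp, wet, north).
Check each against the 5 clauses (columns in the order green, damp, wet, north):
  F F F F  ✓ satisfies all
  F F F T  ✗ fails (wet + north')
  F F T F  ✗ fails (north + wet')
  F F T T  ✗ fails (north' + damp)
  F T F F  ✓ satisfies all
  F T F T  ✗ fails (wet + north')
  F T T F  ✗ fails (north + wet')
  F T T T  ✓ satisfies all
  T F F F  ✗ fails (damp + green')
  T F F T  ✗ fails (wet + north')
  T F T F  ✗ fails (north + wet')
  T F T T  ✗ fails (north' + damp)
  T T F F  ✗ fails (green' + damp')
  T T F T  ✗ fails (wet + north')
  T T T F  ✗ fails (north + wet')
  T T T T  ✗ fails (green' + damp')
3 of the 16 rows are models.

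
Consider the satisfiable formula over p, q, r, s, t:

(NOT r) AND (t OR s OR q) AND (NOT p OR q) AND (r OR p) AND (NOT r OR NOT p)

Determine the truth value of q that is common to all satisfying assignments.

True

Suppose q = false.
From the singleton clause (NOT r), r = false.
From the singleton clause (NOT p), p = false.
That conflicts with the unit clause (p).
So every satisfying assignment has q = True.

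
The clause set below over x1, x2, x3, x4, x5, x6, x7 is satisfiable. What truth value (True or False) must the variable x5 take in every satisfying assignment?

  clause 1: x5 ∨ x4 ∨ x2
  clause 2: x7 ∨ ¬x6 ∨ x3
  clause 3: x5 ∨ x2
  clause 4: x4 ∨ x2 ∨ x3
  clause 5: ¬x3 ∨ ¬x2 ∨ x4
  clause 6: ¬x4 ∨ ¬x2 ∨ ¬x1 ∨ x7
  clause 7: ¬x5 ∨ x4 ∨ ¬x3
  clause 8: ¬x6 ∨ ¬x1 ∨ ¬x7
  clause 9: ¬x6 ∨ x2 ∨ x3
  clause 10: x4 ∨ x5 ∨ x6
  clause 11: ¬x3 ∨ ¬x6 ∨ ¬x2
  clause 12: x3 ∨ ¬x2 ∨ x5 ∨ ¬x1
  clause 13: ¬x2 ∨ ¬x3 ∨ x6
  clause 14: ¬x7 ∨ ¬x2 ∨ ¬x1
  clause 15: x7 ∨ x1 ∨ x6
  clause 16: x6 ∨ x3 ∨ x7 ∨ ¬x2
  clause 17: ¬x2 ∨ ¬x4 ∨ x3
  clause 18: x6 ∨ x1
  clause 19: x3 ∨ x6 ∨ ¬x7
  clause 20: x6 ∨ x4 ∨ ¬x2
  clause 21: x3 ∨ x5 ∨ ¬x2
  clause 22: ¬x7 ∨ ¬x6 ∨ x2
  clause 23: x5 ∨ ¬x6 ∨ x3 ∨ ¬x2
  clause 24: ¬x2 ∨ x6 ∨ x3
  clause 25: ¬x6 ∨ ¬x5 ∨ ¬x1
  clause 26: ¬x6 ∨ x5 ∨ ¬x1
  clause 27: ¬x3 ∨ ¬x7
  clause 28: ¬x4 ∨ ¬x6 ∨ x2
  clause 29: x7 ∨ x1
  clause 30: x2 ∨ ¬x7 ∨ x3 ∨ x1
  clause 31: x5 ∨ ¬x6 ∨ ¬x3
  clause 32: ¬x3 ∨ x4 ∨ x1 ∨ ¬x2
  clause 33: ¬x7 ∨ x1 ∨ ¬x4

True

Suppose x5 = False.
The clause (x2) is unit, so x2 = True.
The clause (x3) is unit, so x3 = True.
The clause (x4) is unit, so x4 = True.
The clause (¬x6) is unit, so x6 = False.
That conflicts with the unit clause (x6).
So every satisfying assignment has x5 = True.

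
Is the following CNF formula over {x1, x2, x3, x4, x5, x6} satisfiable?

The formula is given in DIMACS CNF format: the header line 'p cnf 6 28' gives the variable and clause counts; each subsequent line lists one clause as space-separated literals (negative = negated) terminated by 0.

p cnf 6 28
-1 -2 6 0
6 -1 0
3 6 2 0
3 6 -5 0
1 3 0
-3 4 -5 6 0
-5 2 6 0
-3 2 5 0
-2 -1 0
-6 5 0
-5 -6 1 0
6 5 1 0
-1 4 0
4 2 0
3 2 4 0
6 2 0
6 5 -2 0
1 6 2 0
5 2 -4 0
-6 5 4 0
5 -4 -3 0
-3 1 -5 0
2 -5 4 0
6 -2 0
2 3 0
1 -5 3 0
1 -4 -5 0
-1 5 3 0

Branch on x6: set x6 = True.
Unit clause (x5) forces x5 = True.
Unit clause (x1) forces x1 = True.
Unit clause (¬x2) forces x2 = False.
Unit clause (x4) forces x4 = True.
Unit clause (x3) forces x3 = True.
Every clause now holds.
A satisfying assignment: x1=True; x2=False; x3=True; x4=True; x5=True; x6=True.

Satisfiable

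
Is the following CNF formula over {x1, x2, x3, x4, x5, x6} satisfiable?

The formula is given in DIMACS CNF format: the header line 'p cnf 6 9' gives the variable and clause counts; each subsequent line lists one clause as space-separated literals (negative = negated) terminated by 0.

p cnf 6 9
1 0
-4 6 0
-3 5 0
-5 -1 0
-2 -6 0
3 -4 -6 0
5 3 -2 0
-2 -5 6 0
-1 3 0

Unsatisfiable

The clause (x1) is unit, so x1 = True.
The clause (¬x5) is unit, so x5 = False.
The clause (¬x3) is unit, so x3 = False.
That conflicts with the unit clause (x3).
No assignment satisfies every clause.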